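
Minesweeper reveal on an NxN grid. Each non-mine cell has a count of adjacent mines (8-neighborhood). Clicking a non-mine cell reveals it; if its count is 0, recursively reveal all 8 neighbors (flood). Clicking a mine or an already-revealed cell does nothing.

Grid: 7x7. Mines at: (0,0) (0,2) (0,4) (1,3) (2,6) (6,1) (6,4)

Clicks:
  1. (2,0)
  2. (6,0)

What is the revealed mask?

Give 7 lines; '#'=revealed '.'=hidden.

Click 1 (2,0) count=0: revealed 32 new [(1,0) (1,1) (1,2) (2,0) (2,1) (2,2) (2,3) (2,4) (2,5) (3,0) (3,1) (3,2) (3,3) (3,4) (3,5) (3,6) (4,0) (4,1) (4,2) (4,3) (4,4) (4,5) (4,6) (5,0) (5,1) (5,2) (5,3) (5,4) (5,5) (5,6) (6,5) (6,6)] -> total=32
Click 2 (6,0) count=1: revealed 1 new [(6,0)] -> total=33

Answer: .......
###....
######.
#######
#######
#######
#....##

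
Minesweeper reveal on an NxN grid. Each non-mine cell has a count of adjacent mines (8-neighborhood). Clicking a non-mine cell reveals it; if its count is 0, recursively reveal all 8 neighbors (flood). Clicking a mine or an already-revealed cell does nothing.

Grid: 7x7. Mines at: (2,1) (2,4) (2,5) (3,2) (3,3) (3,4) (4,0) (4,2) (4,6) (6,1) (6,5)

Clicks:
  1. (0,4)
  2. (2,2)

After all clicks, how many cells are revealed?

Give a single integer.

Click 1 (0,4) count=0: revealed 14 new [(0,0) (0,1) (0,2) (0,3) (0,4) (0,5) (0,6) (1,0) (1,1) (1,2) (1,3) (1,4) (1,5) (1,6)] -> total=14
Click 2 (2,2) count=3: revealed 1 new [(2,2)] -> total=15

Answer: 15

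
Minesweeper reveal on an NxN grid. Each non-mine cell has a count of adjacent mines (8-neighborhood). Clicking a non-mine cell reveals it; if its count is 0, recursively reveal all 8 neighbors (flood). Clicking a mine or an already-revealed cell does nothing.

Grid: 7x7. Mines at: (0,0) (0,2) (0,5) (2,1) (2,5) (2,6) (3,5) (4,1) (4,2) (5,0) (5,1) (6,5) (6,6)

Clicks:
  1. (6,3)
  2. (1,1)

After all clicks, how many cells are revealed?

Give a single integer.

Click 1 (6,3) count=0: revealed 6 new [(5,2) (5,3) (5,4) (6,2) (6,3) (6,4)] -> total=6
Click 2 (1,1) count=3: revealed 1 new [(1,1)] -> total=7

Answer: 7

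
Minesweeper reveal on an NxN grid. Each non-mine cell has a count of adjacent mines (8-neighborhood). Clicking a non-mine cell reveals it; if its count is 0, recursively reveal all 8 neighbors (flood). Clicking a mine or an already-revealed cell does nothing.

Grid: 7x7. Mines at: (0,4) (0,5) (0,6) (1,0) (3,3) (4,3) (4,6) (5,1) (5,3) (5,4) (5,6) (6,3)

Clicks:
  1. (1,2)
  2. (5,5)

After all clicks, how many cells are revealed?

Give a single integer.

Click 1 (1,2) count=0: revealed 9 new [(0,1) (0,2) (0,3) (1,1) (1,2) (1,3) (2,1) (2,2) (2,3)] -> total=9
Click 2 (5,5) count=3: revealed 1 new [(5,5)] -> total=10

Answer: 10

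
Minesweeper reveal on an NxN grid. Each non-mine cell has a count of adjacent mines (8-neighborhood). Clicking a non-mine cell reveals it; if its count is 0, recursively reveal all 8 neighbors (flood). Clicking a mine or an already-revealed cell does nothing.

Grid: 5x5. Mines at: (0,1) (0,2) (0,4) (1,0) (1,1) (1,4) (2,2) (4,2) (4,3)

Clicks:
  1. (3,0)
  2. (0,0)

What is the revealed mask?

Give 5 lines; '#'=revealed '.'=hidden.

Answer: #....
.....
##...
##...
##...

Derivation:
Click 1 (3,0) count=0: revealed 6 new [(2,0) (2,1) (3,0) (3,1) (4,0) (4,1)] -> total=6
Click 2 (0,0) count=3: revealed 1 new [(0,0)] -> total=7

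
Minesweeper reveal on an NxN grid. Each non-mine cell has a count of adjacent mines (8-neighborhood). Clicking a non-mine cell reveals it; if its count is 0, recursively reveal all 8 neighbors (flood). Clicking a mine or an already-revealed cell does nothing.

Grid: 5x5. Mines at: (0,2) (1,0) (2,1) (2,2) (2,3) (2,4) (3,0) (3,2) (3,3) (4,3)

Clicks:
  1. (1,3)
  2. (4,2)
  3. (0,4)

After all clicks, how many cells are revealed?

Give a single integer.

Answer: 5

Derivation:
Click 1 (1,3) count=4: revealed 1 new [(1,3)] -> total=1
Click 2 (4,2) count=3: revealed 1 new [(4,2)] -> total=2
Click 3 (0,4) count=0: revealed 3 new [(0,3) (0,4) (1,4)] -> total=5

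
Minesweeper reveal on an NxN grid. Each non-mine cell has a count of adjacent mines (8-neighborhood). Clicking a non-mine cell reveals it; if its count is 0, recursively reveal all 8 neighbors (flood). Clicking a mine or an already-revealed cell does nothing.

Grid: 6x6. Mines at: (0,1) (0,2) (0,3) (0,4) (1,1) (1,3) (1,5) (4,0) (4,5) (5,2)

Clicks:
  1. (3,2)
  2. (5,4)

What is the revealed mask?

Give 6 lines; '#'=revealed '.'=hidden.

Answer: ......
......
.####.
.####.
.####.
....#.

Derivation:
Click 1 (3,2) count=0: revealed 12 new [(2,1) (2,2) (2,3) (2,4) (3,1) (3,2) (3,3) (3,4) (4,1) (4,2) (4,3) (4,4)] -> total=12
Click 2 (5,4) count=1: revealed 1 new [(5,4)] -> total=13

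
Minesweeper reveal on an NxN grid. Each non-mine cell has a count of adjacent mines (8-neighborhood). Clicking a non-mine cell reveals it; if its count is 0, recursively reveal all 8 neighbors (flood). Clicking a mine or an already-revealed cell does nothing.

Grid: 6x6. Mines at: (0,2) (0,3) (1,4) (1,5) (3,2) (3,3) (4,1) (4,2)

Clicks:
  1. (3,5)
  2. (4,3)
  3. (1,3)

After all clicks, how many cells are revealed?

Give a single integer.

Click 1 (3,5) count=0: revealed 10 new [(2,4) (2,5) (3,4) (3,5) (4,3) (4,4) (4,5) (5,3) (5,4) (5,5)] -> total=10
Click 2 (4,3) count=3: revealed 0 new [(none)] -> total=10
Click 3 (1,3) count=3: revealed 1 new [(1,3)] -> total=11

Answer: 11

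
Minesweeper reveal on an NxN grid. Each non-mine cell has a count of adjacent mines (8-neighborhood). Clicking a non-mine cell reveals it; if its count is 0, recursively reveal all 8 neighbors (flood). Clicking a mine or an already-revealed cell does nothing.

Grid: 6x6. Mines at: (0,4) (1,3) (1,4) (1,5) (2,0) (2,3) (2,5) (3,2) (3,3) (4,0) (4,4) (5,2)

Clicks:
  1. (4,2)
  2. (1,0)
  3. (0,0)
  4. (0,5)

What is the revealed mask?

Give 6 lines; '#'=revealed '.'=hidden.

Answer: ###..#
###...
......
......
..#...
......

Derivation:
Click 1 (4,2) count=3: revealed 1 new [(4,2)] -> total=1
Click 2 (1,0) count=1: revealed 1 new [(1,0)] -> total=2
Click 3 (0,0) count=0: revealed 5 new [(0,0) (0,1) (0,2) (1,1) (1,2)] -> total=7
Click 4 (0,5) count=3: revealed 1 new [(0,5)] -> total=8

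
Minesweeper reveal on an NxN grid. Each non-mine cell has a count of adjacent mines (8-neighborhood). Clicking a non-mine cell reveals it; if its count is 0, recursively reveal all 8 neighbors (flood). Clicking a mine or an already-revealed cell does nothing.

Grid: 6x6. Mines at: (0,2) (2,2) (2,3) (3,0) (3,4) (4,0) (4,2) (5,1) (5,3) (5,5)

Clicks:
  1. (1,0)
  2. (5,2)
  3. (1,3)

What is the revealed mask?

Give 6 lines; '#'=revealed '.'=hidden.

Answer: ##....
##.#..
##....
......
......
..#...

Derivation:
Click 1 (1,0) count=0: revealed 6 new [(0,0) (0,1) (1,0) (1,1) (2,0) (2,1)] -> total=6
Click 2 (5,2) count=3: revealed 1 new [(5,2)] -> total=7
Click 3 (1,3) count=3: revealed 1 new [(1,3)] -> total=8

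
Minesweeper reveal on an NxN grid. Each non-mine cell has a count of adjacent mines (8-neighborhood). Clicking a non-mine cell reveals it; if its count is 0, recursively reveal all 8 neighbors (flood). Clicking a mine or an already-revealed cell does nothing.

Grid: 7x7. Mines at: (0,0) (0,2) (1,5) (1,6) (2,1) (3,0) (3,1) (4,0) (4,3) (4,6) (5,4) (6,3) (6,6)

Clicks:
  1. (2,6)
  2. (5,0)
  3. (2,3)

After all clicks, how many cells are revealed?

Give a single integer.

Click 1 (2,6) count=2: revealed 1 new [(2,6)] -> total=1
Click 2 (5,0) count=1: revealed 1 new [(5,0)] -> total=2
Click 3 (2,3) count=0: revealed 9 new [(1,2) (1,3) (1,4) (2,2) (2,3) (2,4) (3,2) (3,3) (3,4)] -> total=11

Answer: 11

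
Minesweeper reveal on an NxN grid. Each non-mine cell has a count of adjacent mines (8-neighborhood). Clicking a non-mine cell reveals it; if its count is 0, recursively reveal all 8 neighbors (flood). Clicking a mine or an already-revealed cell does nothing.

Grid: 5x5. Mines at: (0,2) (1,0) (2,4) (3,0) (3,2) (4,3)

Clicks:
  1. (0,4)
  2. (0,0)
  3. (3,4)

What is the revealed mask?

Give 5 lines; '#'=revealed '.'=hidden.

Answer: #..##
...##
.....
....#
.....

Derivation:
Click 1 (0,4) count=0: revealed 4 new [(0,3) (0,4) (1,3) (1,4)] -> total=4
Click 2 (0,0) count=1: revealed 1 new [(0,0)] -> total=5
Click 3 (3,4) count=2: revealed 1 new [(3,4)] -> total=6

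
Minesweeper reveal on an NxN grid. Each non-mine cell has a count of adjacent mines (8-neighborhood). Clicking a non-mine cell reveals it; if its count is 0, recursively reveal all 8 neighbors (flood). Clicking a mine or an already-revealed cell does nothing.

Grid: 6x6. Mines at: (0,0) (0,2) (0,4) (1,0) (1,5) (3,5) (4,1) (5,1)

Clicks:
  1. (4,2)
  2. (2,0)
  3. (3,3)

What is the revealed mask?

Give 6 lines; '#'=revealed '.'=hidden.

Answer: ......
.####.
#####.
.####.
..####
..####

Derivation:
Click 1 (4,2) count=2: revealed 1 new [(4,2)] -> total=1
Click 2 (2,0) count=1: revealed 1 new [(2,0)] -> total=2
Click 3 (3,3) count=0: revealed 19 new [(1,1) (1,2) (1,3) (1,4) (2,1) (2,2) (2,3) (2,4) (3,1) (3,2) (3,3) (3,4) (4,3) (4,4) (4,5) (5,2) (5,3) (5,4) (5,5)] -> total=21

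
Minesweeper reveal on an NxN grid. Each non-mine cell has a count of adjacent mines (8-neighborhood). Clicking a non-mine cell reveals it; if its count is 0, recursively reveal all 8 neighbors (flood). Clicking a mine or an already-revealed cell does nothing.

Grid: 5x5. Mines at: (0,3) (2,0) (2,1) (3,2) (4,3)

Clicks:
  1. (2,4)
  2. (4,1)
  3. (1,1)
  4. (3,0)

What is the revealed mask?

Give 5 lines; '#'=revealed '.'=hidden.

Click 1 (2,4) count=0: revealed 6 new [(1,3) (1,4) (2,3) (2,4) (3,3) (3,4)] -> total=6
Click 2 (4,1) count=1: revealed 1 new [(4,1)] -> total=7
Click 3 (1,1) count=2: revealed 1 new [(1,1)] -> total=8
Click 4 (3,0) count=2: revealed 1 new [(3,0)] -> total=9

Answer: .....
.#.##
...##
#..##
.#...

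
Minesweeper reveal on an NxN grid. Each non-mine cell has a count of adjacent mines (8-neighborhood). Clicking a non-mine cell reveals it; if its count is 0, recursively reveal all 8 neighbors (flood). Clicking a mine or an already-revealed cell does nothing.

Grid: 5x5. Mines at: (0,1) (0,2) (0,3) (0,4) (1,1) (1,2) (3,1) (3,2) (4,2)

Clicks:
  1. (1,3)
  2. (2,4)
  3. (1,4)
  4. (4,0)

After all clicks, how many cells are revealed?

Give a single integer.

Answer: 9

Derivation:
Click 1 (1,3) count=4: revealed 1 new [(1,3)] -> total=1
Click 2 (2,4) count=0: revealed 7 new [(1,4) (2,3) (2,4) (3,3) (3,4) (4,3) (4,4)] -> total=8
Click 3 (1,4) count=2: revealed 0 new [(none)] -> total=8
Click 4 (4,0) count=1: revealed 1 new [(4,0)] -> total=9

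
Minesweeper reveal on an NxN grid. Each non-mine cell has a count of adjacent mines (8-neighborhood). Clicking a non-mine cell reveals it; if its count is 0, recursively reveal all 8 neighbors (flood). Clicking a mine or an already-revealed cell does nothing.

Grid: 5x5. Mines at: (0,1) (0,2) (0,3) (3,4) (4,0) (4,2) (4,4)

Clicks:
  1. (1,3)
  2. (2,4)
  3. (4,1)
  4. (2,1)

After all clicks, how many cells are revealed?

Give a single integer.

Click 1 (1,3) count=2: revealed 1 new [(1,3)] -> total=1
Click 2 (2,4) count=1: revealed 1 new [(2,4)] -> total=2
Click 3 (4,1) count=2: revealed 1 new [(4,1)] -> total=3
Click 4 (2,1) count=0: revealed 11 new [(1,0) (1,1) (1,2) (2,0) (2,1) (2,2) (2,3) (3,0) (3,1) (3,2) (3,3)] -> total=14

Answer: 14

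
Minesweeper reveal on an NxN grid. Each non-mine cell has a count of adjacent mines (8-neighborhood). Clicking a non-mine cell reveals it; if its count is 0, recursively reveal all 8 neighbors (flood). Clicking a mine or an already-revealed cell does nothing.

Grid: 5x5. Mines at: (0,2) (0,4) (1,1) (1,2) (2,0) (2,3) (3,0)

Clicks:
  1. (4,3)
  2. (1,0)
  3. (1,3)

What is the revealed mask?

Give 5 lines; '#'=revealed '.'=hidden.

Click 1 (4,3) count=0: revealed 8 new [(3,1) (3,2) (3,3) (3,4) (4,1) (4,2) (4,3) (4,4)] -> total=8
Click 2 (1,0) count=2: revealed 1 new [(1,0)] -> total=9
Click 3 (1,3) count=4: revealed 1 new [(1,3)] -> total=10

Answer: .....
#..#.
.....
.####
.####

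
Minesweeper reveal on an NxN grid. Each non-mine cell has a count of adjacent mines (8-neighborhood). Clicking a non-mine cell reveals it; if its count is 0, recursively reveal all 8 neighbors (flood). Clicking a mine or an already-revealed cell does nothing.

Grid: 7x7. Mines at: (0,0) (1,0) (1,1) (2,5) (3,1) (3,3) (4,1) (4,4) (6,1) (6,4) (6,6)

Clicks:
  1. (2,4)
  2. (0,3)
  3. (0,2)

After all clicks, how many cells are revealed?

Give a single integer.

Answer: 13

Derivation:
Click 1 (2,4) count=2: revealed 1 new [(2,4)] -> total=1
Click 2 (0,3) count=0: revealed 12 new [(0,2) (0,3) (0,4) (0,5) (0,6) (1,2) (1,3) (1,4) (1,5) (1,6) (2,2) (2,3)] -> total=13
Click 3 (0,2) count=1: revealed 0 new [(none)] -> total=13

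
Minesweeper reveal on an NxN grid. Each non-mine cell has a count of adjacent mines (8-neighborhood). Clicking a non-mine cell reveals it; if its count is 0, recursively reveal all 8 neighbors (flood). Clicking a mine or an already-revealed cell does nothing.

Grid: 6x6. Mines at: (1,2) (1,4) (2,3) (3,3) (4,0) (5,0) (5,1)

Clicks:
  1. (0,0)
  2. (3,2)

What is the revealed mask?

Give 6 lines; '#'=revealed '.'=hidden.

Answer: ##....
##....
##....
###...
......
......

Derivation:
Click 1 (0,0) count=0: revealed 8 new [(0,0) (0,1) (1,0) (1,1) (2,0) (2,1) (3,0) (3,1)] -> total=8
Click 2 (3,2) count=2: revealed 1 new [(3,2)] -> total=9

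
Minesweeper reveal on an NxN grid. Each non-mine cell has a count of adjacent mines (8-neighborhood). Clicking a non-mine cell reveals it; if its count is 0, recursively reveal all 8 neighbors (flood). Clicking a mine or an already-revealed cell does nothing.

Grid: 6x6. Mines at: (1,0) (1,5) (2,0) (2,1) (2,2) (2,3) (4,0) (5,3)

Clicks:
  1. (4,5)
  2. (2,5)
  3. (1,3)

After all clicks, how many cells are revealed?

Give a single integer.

Click 1 (4,5) count=0: revealed 8 new [(2,4) (2,5) (3,4) (3,5) (4,4) (4,5) (5,4) (5,5)] -> total=8
Click 2 (2,5) count=1: revealed 0 new [(none)] -> total=8
Click 3 (1,3) count=2: revealed 1 new [(1,3)] -> total=9

Answer: 9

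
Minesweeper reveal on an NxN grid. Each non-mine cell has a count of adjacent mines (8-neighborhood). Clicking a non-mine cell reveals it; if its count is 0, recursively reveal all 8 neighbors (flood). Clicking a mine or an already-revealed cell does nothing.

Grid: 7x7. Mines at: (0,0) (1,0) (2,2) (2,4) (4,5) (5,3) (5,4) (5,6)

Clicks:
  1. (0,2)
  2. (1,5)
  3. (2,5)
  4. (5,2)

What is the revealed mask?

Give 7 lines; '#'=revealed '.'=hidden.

Click 1 (0,2) count=0: revealed 16 new [(0,1) (0,2) (0,3) (0,4) (0,5) (0,6) (1,1) (1,2) (1,3) (1,4) (1,5) (1,6) (2,5) (2,6) (3,5) (3,6)] -> total=16
Click 2 (1,5) count=1: revealed 0 new [(none)] -> total=16
Click 3 (2,5) count=1: revealed 0 new [(none)] -> total=16
Click 4 (5,2) count=1: revealed 1 new [(5,2)] -> total=17

Answer: .######
.######
.....##
.....##
.......
..#....
.......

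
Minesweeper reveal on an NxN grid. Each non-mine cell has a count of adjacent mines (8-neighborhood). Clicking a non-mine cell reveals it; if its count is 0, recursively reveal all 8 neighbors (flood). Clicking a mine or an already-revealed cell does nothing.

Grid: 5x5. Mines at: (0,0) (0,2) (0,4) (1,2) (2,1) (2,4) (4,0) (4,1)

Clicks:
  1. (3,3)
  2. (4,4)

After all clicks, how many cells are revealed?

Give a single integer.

Answer: 6

Derivation:
Click 1 (3,3) count=1: revealed 1 new [(3,3)] -> total=1
Click 2 (4,4) count=0: revealed 5 new [(3,2) (3,4) (4,2) (4,3) (4,4)] -> total=6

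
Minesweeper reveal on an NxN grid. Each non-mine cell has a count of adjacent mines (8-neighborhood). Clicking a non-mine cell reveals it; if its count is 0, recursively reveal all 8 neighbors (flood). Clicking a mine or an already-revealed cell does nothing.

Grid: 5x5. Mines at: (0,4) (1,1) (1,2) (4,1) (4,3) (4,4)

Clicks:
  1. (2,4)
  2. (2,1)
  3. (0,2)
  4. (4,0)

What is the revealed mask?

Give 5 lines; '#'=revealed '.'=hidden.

Answer: ..#..
...##
.#.##
...##
#....

Derivation:
Click 1 (2,4) count=0: revealed 6 new [(1,3) (1,4) (2,3) (2,4) (3,3) (3,4)] -> total=6
Click 2 (2,1) count=2: revealed 1 new [(2,1)] -> total=7
Click 3 (0,2) count=2: revealed 1 new [(0,2)] -> total=8
Click 4 (4,0) count=1: revealed 1 new [(4,0)] -> total=9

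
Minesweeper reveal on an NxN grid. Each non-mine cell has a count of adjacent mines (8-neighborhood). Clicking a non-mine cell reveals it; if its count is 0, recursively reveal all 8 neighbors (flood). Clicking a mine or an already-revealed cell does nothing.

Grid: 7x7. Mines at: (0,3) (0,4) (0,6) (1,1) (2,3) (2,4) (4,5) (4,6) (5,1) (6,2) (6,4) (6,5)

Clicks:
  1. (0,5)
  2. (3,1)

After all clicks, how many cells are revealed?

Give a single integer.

Answer: 10

Derivation:
Click 1 (0,5) count=2: revealed 1 new [(0,5)] -> total=1
Click 2 (3,1) count=0: revealed 9 new [(2,0) (2,1) (2,2) (3,0) (3,1) (3,2) (4,0) (4,1) (4,2)] -> total=10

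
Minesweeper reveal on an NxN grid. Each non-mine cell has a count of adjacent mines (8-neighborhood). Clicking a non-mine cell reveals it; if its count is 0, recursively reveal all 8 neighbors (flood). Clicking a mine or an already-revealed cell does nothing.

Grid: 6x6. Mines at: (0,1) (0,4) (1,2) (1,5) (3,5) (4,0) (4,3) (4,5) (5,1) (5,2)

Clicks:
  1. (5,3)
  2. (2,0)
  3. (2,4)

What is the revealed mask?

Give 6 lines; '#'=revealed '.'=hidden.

Answer: ......
##....
##..#.
##....
......
...#..

Derivation:
Click 1 (5,3) count=2: revealed 1 new [(5,3)] -> total=1
Click 2 (2,0) count=0: revealed 6 new [(1,0) (1,1) (2,0) (2,1) (3,0) (3,1)] -> total=7
Click 3 (2,4) count=2: revealed 1 new [(2,4)] -> total=8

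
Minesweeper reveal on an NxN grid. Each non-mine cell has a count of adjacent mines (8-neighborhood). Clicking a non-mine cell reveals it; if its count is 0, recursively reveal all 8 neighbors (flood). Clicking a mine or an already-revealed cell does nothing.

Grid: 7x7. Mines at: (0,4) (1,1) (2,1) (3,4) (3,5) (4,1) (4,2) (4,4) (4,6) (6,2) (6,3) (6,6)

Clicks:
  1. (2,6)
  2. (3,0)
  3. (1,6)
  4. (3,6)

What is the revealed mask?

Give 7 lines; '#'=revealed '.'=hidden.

Answer: .....##
.....##
.....##
#.....#
.......
.......
.......

Derivation:
Click 1 (2,6) count=1: revealed 1 new [(2,6)] -> total=1
Click 2 (3,0) count=2: revealed 1 new [(3,0)] -> total=2
Click 3 (1,6) count=0: revealed 5 new [(0,5) (0,6) (1,5) (1,6) (2,5)] -> total=7
Click 4 (3,6) count=2: revealed 1 new [(3,6)] -> total=8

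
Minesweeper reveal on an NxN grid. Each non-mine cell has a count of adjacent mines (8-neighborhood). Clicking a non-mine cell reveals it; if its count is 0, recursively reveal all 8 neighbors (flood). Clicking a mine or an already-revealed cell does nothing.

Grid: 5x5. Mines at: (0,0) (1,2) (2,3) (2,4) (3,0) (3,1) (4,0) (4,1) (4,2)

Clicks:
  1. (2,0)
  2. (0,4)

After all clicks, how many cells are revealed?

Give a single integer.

Click 1 (2,0) count=2: revealed 1 new [(2,0)] -> total=1
Click 2 (0,4) count=0: revealed 4 new [(0,3) (0,4) (1,3) (1,4)] -> total=5

Answer: 5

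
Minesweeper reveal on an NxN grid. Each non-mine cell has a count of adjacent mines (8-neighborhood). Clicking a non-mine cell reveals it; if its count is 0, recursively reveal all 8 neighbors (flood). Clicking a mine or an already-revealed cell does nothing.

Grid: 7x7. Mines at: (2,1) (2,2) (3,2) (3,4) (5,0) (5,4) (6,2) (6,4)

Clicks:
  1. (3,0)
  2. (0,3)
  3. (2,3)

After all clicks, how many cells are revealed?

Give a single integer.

Answer: 27

Derivation:
Click 1 (3,0) count=1: revealed 1 new [(3,0)] -> total=1
Click 2 (0,3) count=0: revealed 26 new [(0,0) (0,1) (0,2) (0,3) (0,4) (0,5) (0,6) (1,0) (1,1) (1,2) (1,3) (1,4) (1,5) (1,6) (2,3) (2,4) (2,5) (2,6) (3,5) (3,6) (4,5) (4,6) (5,5) (5,6) (6,5) (6,6)] -> total=27
Click 3 (2,3) count=3: revealed 0 new [(none)] -> total=27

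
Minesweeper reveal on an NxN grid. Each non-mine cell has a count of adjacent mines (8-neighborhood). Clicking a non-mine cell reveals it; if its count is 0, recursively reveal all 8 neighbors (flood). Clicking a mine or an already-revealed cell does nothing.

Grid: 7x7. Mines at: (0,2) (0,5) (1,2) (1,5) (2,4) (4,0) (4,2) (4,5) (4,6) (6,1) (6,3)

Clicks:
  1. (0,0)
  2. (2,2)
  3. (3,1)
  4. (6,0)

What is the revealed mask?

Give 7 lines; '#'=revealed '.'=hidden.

Answer: ##.....
##.....
###....
##.....
.......
.......
#......

Derivation:
Click 1 (0,0) count=0: revealed 8 new [(0,0) (0,1) (1,0) (1,1) (2,0) (2,1) (3,0) (3,1)] -> total=8
Click 2 (2,2) count=1: revealed 1 new [(2,2)] -> total=9
Click 3 (3,1) count=2: revealed 0 new [(none)] -> total=9
Click 4 (6,0) count=1: revealed 1 new [(6,0)] -> total=10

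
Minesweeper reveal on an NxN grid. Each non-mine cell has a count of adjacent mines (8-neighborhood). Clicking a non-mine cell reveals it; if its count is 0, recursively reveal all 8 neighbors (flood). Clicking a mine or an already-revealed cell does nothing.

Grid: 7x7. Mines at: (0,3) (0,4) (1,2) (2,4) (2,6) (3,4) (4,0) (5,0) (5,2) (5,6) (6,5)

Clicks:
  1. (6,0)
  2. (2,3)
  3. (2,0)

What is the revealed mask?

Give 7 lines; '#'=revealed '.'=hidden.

Click 1 (6,0) count=1: revealed 1 new [(6,0)] -> total=1
Click 2 (2,3) count=3: revealed 1 new [(2,3)] -> total=2
Click 3 (2,0) count=0: revealed 8 new [(0,0) (0,1) (1,0) (1,1) (2,0) (2,1) (3,0) (3,1)] -> total=10

Answer: ##.....
##.....
##.#...
##.....
.......
.......
#......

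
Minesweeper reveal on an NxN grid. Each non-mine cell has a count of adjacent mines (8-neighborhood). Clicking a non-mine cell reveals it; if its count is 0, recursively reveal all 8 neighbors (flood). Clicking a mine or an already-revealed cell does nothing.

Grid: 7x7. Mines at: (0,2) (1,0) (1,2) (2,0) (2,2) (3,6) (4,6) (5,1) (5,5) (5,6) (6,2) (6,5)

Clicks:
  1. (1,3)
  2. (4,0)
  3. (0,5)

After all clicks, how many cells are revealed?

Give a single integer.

Click 1 (1,3) count=3: revealed 1 new [(1,3)] -> total=1
Click 2 (4,0) count=1: revealed 1 new [(4,0)] -> total=2
Click 3 (0,5) count=0: revealed 22 new [(0,3) (0,4) (0,5) (0,6) (1,4) (1,5) (1,6) (2,3) (2,4) (2,5) (2,6) (3,2) (3,3) (3,4) (3,5) (4,2) (4,3) (4,4) (4,5) (5,2) (5,3) (5,4)] -> total=24

Answer: 24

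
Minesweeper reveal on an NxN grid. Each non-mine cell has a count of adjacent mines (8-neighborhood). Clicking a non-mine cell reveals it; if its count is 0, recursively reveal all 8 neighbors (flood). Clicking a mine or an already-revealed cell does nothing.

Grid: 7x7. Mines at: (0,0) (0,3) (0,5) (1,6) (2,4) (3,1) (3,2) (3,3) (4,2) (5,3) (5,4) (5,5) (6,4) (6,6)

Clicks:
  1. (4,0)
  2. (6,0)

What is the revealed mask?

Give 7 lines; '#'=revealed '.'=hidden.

Answer: .......
.......
.......
.......
##.....
###....
###....

Derivation:
Click 1 (4,0) count=1: revealed 1 new [(4,0)] -> total=1
Click 2 (6,0) count=0: revealed 7 new [(4,1) (5,0) (5,1) (5,2) (6,0) (6,1) (6,2)] -> total=8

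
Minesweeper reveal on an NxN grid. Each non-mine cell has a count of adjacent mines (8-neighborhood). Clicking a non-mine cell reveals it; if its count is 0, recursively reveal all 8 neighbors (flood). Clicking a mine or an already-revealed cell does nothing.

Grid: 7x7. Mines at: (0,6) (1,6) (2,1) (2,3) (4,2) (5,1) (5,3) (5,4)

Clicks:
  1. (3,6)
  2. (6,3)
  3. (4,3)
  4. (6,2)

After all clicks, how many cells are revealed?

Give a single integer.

Click 1 (3,6) count=0: revealed 13 new [(2,4) (2,5) (2,6) (3,4) (3,5) (3,6) (4,4) (4,5) (4,6) (5,5) (5,6) (6,5) (6,6)] -> total=13
Click 2 (6,3) count=2: revealed 1 new [(6,3)] -> total=14
Click 3 (4,3) count=3: revealed 1 new [(4,3)] -> total=15
Click 4 (6,2) count=2: revealed 1 new [(6,2)] -> total=16

Answer: 16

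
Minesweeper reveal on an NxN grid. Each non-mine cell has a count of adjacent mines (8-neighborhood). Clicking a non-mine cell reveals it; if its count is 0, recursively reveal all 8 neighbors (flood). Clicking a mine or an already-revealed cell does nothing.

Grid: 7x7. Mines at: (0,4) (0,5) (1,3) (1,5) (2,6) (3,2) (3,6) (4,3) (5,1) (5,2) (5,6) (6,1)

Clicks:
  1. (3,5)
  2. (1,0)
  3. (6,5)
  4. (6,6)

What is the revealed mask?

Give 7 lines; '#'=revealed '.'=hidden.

Click 1 (3,5) count=2: revealed 1 new [(3,5)] -> total=1
Click 2 (1,0) count=0: revealed 13 new [(0,0) (0,1) (0,2) (1,0) (1,1) (1,2) (2,0) (2,1) (2,2) (3,0) (3,1) (4,0) (4,1)] -> total=14
Click 3 (6,5) count=1: revealed 1 new [(6,5)] -> total=15
Click 4 (6,6) count=1: revealed 1 new [(6,6)] -> total=16

Answer: ###....
###....
###....
##...#.
##.....
.......
.....##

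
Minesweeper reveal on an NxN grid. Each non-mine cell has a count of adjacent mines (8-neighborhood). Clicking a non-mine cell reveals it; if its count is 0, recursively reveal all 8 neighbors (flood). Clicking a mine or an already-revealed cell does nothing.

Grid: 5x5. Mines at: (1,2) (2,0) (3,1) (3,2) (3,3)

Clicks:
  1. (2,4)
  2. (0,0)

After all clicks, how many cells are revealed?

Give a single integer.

Answer: 5

Derivation:
Click 1 (2,4) count=1: revealed 1 new [(2,4)] -> total=1
Click 2 (0,0) count=0: revealed 4 new [(0,0) (0,1) (1,0) (1,1)] -> total=5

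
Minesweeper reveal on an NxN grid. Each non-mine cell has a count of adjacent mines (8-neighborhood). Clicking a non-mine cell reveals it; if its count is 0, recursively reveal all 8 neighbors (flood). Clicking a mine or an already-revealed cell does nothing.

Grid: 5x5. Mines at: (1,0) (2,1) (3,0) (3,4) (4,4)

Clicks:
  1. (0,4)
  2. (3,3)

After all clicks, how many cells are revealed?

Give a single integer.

Click 1 (0,4) count=0: revealed 11 new [(0,1) (0,2) (0,3) (0,4) (1,1) (1,2) (1,3) (1,4) (2,2) (2,3) (2,4)] -> total=11
Click 2 (3,3) count=2: revealed 1 new [(3,3)] -> total=12

Answer: 12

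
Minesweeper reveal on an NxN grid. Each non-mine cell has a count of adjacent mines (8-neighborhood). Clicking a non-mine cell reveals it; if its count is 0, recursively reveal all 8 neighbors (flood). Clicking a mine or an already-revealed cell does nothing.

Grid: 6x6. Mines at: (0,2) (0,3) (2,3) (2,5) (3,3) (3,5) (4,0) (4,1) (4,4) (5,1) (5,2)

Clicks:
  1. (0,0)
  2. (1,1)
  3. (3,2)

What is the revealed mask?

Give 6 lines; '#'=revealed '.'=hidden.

Click 1 (0,0) count=0: revealed 11 new [(0,0) (0,1) (1,0) (1,1) (1,2) (2,0) (2,1) (2,2) (3,0) (3,1) (3,2)] -> total=11
Click 2 (1,1) count=1: revealed 0 new [(none)] -> total=11
Click 3 (3,2) count=3: revealed 0 new [(none)] -> total=11

Answer: ##....
###...
###...
###...
......
......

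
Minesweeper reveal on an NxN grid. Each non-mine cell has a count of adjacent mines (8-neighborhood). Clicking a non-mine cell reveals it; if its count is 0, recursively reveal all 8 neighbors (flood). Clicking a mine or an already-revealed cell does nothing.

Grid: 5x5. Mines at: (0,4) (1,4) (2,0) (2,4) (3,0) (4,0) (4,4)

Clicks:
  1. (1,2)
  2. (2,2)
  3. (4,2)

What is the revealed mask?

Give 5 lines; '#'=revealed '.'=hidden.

Click 1 (1,2) count=0: revealed 17 new [(0,0) (0,1) (0,2) (0,3) (1,0) (1,1) (1,2) (1,3) (2,1) (2,2) (2,3) (3,1) (3,2) (3,3) (4,1) (4,2) (4,3)] -> total=17
Click 2 (2,2) count=0: revealed 0 new [(none)] -> total=17
Click 3 (4,2) count=0: revealed 0 new [(none)] -> total=17

Answer: ####.
####.
.###.
.###.
.###.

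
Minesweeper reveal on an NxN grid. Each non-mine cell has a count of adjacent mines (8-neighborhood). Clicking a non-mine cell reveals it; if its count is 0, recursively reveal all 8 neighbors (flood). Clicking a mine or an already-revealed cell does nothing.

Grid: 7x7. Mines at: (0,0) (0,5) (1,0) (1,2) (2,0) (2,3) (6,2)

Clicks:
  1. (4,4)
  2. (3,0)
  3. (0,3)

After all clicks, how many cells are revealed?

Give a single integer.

Click 1 (4,4) count=0: revealed 33 new [(1,4) (1,5) (1,6) (2,4) (2,5) (2,6) (3,0) (3,1) (3,2) (3,3) (3,4) (3,5) (3,6) (4,0) (4,1) (4,2) (4,3) (4,4) (4,5) (4,6) (5,0) (5,1) (5,2) (5,3) (5,4) (5,5) (5,6) (6,0) (6,1) (6,3) (6,4) (6,5) (6,6)] -> total=33
Click 2 (3,0) count=1: revealed 0 new [(none)] -> total=33
Click 3 (0,3) count=1: revealed 1 new [(0,3)] -> total=34

Answer: 34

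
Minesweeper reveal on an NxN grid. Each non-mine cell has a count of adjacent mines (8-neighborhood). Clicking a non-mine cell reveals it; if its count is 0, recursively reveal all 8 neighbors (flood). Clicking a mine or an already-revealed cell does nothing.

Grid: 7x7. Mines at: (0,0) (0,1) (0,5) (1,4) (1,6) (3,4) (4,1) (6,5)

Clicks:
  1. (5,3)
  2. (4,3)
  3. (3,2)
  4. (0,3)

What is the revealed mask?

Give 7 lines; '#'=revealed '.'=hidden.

Answer: ...#...
.......
.......
..#....
..###..
#####..
#####..

Derivation:
Click 1 (5,3) count=0: revealed 13 new [(4,2) (4,3) (4,4) (5,0) (5,1) (5,2) (5,3) (5,4) (6,0) (6,1) (6,2) (6,3) (6,4)] -> total=13
Click 2 (4,3) count=1: revealed 0 new [(none)] -> total=13
Click 3 (3,2) count=1: revealed 1 new [(3,2)] -> total=14
Click 4 (0,3) count=1: revealed 1 new [(0,3)] -> total=15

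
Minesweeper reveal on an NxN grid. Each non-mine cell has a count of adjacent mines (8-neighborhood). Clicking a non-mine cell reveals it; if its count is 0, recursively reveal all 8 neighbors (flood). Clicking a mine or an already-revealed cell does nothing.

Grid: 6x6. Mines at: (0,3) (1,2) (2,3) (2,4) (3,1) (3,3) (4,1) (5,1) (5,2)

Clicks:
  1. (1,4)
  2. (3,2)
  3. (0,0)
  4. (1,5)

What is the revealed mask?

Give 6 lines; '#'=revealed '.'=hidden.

Answer: ##....
##..##
##....
..#...
......
......

Derivation:
Click 1 (1,4) count=3: revealed 1 new [(1,4)] -> total=1
Click 2 (3,2) count=4: revealed 1 new [(3,2)] -> total=2
Click 3 (0,0) count=0: revealed 6 new [(0,0) (0,1) (1,0) (1,1) (2,0) (2,1)] -> total=8
Click 4 (1,5) count=1: revealed 1 new [(1,5)] -> total=9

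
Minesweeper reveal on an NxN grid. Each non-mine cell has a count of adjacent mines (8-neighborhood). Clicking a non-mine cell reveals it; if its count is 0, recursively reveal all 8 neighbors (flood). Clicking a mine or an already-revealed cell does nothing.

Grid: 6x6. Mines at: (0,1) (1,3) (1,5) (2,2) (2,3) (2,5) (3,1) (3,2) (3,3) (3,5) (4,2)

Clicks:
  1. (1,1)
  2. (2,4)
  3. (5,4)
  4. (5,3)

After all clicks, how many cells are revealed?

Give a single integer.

Click 1 (1,1) count=2: revealed 1 new [(1,1)] -> total=1
Click 2 (2,4) count=6: revealed 1 new [(2,4)] -> total=2
Click 3 (5,4) count=0: revealed 6 new [(4,3) (4,4) (4,5) (5,3) (5,4) (5,5)] -> total=8
Click 4 (5,3) count=1: revealed 0 new [(none)] -> total=8

Answer: 8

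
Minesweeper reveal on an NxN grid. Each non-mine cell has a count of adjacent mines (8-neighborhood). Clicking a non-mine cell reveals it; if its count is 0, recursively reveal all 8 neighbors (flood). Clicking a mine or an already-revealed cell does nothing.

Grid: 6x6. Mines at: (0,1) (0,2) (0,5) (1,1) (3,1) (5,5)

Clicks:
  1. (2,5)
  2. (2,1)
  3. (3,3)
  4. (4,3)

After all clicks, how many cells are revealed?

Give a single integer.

Answer: 24

Derivation:
Click 1 (2,5) count=0: revealed 23 new [(1,2) (1,3) (1,4) (1,5) (2,2) (2,3) (2,4) (2,5) (3,2) (3,3) (3,4) (3,5) (4,0) (4,1) (4,2) (4,3) (4,4) (4,5) (5,0) (5,1) (5,2) (5,3) (5,4)] -> total=23
Click 2 (2,1) count=2: revealed 1 new [(2,1)] -> total=24
Click 3 (3,3) count=0: revealed 0 new [(none)] -> total=24
Click 4 (4,3) count=0: revealed 0 new [(none)] -> total=24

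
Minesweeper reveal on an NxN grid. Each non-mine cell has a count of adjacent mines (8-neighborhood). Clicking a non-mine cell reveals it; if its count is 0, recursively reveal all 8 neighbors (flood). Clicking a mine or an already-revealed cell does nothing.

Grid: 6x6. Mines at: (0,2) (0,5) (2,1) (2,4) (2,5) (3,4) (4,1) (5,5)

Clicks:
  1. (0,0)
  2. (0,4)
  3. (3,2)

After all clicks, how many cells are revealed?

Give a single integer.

Answer: 6

Derivation:
Click 1 (0,0) count=0: revealed 4 new [(0,0) (0,1) (1,0) (1,1)] -> total=4
Click 2 (0,4) count=1: revealed 1 new [(0,4)] -> total=5
Click 3 (3,2) count=2: revealed 1 new [(3,2)] -> total=6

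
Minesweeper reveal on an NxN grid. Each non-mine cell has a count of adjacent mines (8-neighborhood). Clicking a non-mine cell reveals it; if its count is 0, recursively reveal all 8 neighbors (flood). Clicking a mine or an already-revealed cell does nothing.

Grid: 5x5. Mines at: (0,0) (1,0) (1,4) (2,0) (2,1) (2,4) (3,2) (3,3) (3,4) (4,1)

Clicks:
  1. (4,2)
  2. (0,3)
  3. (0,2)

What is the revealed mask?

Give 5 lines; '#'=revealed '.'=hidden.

Answer: .###.
.###.
.....
.....
..#..

Derivation:
Click 1 (4,2) count=3: revealed 1 new [(4,2)] -> total=1
Click 2 (0,3) count=1: revealed 1 new [(0,3)] -> total=2
Click 3 (0,2) count=0: revealed 5 new [(0,1) (0,2) (1,1) (1,2) (1,3)] -> total=7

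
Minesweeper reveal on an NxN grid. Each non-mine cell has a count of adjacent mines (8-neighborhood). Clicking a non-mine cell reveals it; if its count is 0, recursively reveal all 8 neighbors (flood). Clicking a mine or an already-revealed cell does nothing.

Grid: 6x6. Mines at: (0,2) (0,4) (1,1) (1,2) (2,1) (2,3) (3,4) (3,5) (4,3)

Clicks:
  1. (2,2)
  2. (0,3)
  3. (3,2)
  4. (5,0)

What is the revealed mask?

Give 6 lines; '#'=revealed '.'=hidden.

Click 1 (2,2) count=4: revealed 1 new [(2,2)] -> total=1
Click 2 (0,3) count=3: revealed 1 new [(0,3)] -> total=2
Click 3 (3,2) count=3: revealed 1 new [(3,2)] -> total=3
Click 4 (5,0) count=0: revealed 8 new [(3,0) (3,1) (4,0) (4,1) (4,2) (5,0) (5,1) (5,2)] -> total=11

Answer: ...#..
......
..#...
###...
###...
###...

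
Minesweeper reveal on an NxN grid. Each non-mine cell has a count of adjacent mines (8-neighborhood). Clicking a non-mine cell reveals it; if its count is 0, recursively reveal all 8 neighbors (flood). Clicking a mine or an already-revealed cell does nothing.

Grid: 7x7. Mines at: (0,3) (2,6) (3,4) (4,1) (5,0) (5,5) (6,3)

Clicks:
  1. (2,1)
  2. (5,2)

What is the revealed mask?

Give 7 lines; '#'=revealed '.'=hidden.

Click 1 (2,1) count=0: revealed 15 new [(0,0) (0,1) (0,2) (1,0) (1,1) (1,2) (1,3) (2,0) (2,1) (2,2) (2,3) (3,0) (3,1) (3,2) (3,3)] -> total=15
Click 2 (5,2) count=2: revealed 1 new [(5,2)] -> total=16

Answer: ###....
####...
####...
####...
.......
..#....
.......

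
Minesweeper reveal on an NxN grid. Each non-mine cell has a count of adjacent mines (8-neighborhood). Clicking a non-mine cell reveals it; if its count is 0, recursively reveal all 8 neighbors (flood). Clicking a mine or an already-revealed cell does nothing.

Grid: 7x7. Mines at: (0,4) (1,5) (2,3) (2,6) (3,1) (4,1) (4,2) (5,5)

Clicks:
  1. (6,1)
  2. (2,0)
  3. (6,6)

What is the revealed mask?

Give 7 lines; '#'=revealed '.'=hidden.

Click 1 (6,1) count=0: revealed 10 new [(5,0) (5,1) (5,2) (5,3) (5,4) (6,0) (6,1) (6,2) (6,3) (6,4)] -> total=10
Click 2 (2,0) count=1: revealed 1 new [(2,0)] -> total=11
Click 3 (6,6) count=1: revealed 1 new [(6,6)] -> total=12

Answer: .......
.......
#......
.......
.......
#####..
#####.#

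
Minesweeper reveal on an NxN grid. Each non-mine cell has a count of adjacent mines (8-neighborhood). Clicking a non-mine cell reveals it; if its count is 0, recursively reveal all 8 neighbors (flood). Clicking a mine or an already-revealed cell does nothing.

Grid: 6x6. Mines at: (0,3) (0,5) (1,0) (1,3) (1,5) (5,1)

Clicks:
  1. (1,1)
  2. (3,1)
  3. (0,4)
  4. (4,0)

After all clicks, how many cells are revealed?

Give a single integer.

Answer: 24

Derivation:
Click 1 (1,1) count=1: revealed 1 new [(1,1)] -> total=1
Click 2 (3,1) count=0: revealed 22 new [(2,0) (2,1) (2,2) (2,3) (2,4) (2,5) (3,0) (3,1) (3,2) (3,3) (3,4) (3,5) (4,0) (4,1) (4,2) (4,3) (4,4) (4,5) (5,2) (5,3) (5,4) (5,5)] -> total=23
Click 3 (0,4) count=4: revealed 1 new [(0,4)] -> total=24
Click 4 (4,0) count=1: revealed 0 new [(none)] -> total=24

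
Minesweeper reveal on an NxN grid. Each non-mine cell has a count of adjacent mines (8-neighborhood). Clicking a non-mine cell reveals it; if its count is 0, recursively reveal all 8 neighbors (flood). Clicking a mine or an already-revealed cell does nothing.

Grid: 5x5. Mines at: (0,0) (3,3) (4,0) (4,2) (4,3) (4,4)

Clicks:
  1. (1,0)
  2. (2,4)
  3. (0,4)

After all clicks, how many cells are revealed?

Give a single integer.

Click 1 (1,0) count=1: revealed 1 new [(1,0)] -> total=1
Click 2 (2,4) count=1: revealed 1 new [(2,4)] -> total=2
Click 3 (0,4) count=0: revealed 15 new [(0,1) (0,2) (0,3) (0,4) (1,1) (1,2) (1,3) (1,4) (2,0) (2,1) (2,2) (2,3) (3,0) (3,1) (3,2)] -> total=17

Answer: 17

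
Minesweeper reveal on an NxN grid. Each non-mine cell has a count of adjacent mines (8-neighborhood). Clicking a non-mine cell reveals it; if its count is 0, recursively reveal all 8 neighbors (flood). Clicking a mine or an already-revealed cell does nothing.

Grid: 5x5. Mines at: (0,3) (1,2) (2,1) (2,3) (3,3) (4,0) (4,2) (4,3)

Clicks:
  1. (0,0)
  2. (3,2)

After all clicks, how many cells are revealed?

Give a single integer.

Answer: 5

Derivation:
Click 1 (0,0) count=0: revealed 4 new [(0,0) (0,1) (1,0) (1,1)] -> total=4
Click 2 (3,2) count=5: revealed 1 new [(3,2)] -> total=5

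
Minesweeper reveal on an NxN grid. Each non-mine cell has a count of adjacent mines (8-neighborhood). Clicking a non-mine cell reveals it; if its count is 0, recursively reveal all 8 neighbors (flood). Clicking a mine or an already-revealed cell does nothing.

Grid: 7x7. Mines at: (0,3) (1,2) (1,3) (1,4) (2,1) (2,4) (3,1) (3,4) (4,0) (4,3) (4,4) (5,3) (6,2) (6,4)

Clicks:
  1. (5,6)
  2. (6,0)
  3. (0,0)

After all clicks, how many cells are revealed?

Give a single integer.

Answer: 22

Derivation:
Click 1 (5,6) count=0: revealed 14 new [(0,5) (0,6) (1,5) (1,6) (2,5) (2,6) (3,5) (3,6) (4,5) (4,6) (5,5) (5,6) (6,5) (6,6)] -> total=14
Click 2 (6,0) count=0: revealed 4 new [(5,0) (5,1) (6,0) (6,1)] -> total=18
Click 3 (0,0) count=0: revealed 4 new [(0,0) (0,1) (1,0) (1,1)] -> total=22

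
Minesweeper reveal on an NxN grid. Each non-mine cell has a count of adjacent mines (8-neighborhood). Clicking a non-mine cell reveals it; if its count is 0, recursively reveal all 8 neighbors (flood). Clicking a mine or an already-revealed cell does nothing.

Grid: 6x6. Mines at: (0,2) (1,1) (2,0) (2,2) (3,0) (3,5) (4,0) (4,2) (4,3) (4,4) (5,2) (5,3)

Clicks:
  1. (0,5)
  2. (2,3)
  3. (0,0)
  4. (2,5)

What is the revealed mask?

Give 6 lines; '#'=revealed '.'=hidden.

Click 1 (0,5) count=0: revealed 9 new [(0,3) (0,4) (0,5) (1,3) (1,4) (1,5) (2,3) (2,4) (2,5)] -> total=9
Click 2 (2,3) count=1: revealed 0 new [(none)] -> total=9
Click 3 (0,0) count=1: revealed 1 new [(0,0)] -> total=10
Click 4 (2,5) count=1: revealed 0 new [(none)] -> total=10

Answer: #..###
...###
...###
......
......
......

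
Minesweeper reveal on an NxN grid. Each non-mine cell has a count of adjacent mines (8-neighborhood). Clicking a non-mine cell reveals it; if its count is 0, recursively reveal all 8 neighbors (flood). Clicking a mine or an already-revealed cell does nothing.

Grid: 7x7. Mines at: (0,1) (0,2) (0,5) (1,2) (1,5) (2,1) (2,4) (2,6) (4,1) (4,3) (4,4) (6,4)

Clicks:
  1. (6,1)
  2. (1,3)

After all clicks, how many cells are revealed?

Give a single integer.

Click 1 (6,1) count=0: revealed 8 new [(5,0) (5,1) (5,2) (5,3) (6,0) (6,1) (6,2) (6,3)] -> total=8
Click 2 (1,3) count=3: revealed 1 new [(1,3)] -> total=9

Answer: 9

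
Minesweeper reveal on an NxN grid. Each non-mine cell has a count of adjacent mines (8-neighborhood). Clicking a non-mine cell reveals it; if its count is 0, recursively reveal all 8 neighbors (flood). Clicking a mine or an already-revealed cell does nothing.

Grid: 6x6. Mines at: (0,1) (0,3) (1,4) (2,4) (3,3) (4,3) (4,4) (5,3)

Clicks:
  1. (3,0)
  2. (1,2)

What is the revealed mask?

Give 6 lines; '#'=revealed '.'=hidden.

Click 1 (3,0) count=0: revealed 15 new [(1,0) (1,1) (1,2) (2,0) (2,1) (2,2) (3,0) (3,1) (3,2) (4,0) (4,1) (4,2) (5,0) (5,1) (5,2)] -> total=15
Click 2 (1,2) count=2: revealed 0 new [(none)] -> total=15

Answer: ......
###...
###...
###...
###...
###...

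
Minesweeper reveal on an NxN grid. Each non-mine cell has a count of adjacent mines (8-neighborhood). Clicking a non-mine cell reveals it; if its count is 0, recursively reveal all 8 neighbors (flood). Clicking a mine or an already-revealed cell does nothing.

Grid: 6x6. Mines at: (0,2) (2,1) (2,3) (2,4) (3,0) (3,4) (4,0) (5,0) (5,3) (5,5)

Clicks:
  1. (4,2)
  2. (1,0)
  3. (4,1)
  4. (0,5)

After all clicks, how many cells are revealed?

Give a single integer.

Answer: 9

Derivation:
Click 1 (4,2) count=1: revealed 1 new [(4,2)] -> total=1
Click 2 (1,0) count=1: revealed 1 new [(1,0)] -> total=2
Click 3 (4,1) count=3: revealed 1 new [(4,1)] -> total=3
Click 4 (0,5) count=0: revealed 6 new [(0,3) (0,4) (0,5) (1,3) (1,4) (1,5)] -> total=9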